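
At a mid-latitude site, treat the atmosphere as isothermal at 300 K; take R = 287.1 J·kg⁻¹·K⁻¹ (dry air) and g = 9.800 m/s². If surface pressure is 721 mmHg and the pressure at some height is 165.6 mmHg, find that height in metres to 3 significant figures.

z ≈ 12900 m

Scale height: H = RT/g = 287.1 × 300 / 9.800 = 8788.8 m.
Invert the barometric formula: z = H ln(P₀/P).
P₀/P = 721/165.6 = 4.3539; ln(4.3539) = 1.4711.
z = 8788.8 × 1.4711 = 12929 m.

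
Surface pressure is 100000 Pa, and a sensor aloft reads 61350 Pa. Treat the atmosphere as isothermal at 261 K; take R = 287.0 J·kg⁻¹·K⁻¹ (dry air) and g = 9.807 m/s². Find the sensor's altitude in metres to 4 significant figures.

z ≈ 3732 m

Scale height: H = RT/g = 287.0 × 261 / 9.807 = 7638.1 m.
Invert the barometric formula: z = H ln(P₀/P).
P₀/P = 100000/61350 = 1.6300; ln(1.6300) = 0.48858.
z = 7638.1 × 0.48858 = 3731.8 m.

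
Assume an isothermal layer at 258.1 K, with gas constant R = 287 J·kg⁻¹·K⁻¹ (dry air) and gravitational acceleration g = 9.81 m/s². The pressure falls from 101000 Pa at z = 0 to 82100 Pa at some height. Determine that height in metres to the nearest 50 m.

z ≈ 1550 m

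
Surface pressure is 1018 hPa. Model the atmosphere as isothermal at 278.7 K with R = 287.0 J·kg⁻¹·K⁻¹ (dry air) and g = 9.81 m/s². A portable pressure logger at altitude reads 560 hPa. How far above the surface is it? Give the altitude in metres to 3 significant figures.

z ≈ 4870 m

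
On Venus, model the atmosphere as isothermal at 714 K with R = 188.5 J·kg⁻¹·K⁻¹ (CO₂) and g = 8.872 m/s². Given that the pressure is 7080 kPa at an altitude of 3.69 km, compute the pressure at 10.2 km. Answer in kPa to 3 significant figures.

P ≈ 4610 kPa

Scale height: H = RT/g = 188.5 × 714 / 8.872 = 15170 m.
Between two levels, P₂ = P₁ exp(−Δz/H) with Δz = z₂ − z₁.
Δz = 10200 − 3690.0 = 6510.0 m; Δz/H = 6510.0/15170 = 0.42914.
P₂ = 7080 × exp(−0.42914) = 7080 × 0.65107 = 4609.6 kPa.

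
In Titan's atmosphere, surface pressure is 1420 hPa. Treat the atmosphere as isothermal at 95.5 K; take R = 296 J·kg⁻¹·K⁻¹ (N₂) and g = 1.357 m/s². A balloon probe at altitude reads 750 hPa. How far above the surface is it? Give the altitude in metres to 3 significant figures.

z ≈ 13300 m

Scale height: H = RT/g = 296 × 95.5 / 1.357 = 20831 m.
Invert the barometric formula: z = H ln(P₀/P).
P₀/P = 1420/750 = 1.8933; ln(1.8933) = 0.63832.
z = 20831 × 0.63832 = 13297 m.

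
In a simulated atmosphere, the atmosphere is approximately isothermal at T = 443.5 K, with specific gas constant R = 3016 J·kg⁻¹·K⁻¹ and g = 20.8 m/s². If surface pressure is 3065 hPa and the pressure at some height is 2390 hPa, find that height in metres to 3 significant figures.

z ≈ 16000 m

Scale height: H = RT/g = 3016 × 443.5 / 20.8 = 64308 m.
Invert the barometric formula: z = H ln(P₀/P).
P₀/P = 3065/2390 = 1.2824; ln(1.2824) = 0.24873.
z = 64308 × 0.24873 = 15995 m.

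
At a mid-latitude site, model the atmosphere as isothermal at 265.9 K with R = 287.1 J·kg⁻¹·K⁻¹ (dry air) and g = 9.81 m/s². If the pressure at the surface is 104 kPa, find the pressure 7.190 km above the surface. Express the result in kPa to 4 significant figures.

P ≈ 41.28 kPa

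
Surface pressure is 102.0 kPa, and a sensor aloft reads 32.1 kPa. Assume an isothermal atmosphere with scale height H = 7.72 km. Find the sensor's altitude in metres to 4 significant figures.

z ≈ 8925 m

Invert the barometric formula: z = H ln(P₀/P).
P₀/P = 102.0/32.1 = 3.1776; ln(3.1776) = 1.1561.
z = 7720.0 × 1.1561 = 8925.1 m.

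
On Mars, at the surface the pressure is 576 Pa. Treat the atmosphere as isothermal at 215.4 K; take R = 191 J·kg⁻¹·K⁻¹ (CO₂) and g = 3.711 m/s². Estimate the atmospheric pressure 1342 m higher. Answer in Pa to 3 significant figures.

Scale height: H = RT/g = 191 × 215.4 / 3.711 = 11086 m.
Barometric formula: P = P₀ exp(−z/H).
z/H = 1342.0/11086 = 0.12105; exp(−0.12105) = 0.88599.
P = 576 × 0.88599 = 510.33 Pa.

P ≈ 510 Pa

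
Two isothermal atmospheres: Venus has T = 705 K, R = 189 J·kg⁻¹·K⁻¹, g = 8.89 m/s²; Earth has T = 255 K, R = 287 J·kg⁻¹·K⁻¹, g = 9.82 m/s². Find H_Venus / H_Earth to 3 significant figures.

H_Venus/H_Earth ≈ 2.01

H = RT/g for each body.
H_Venus = 189 × 705 / 8.89 = 14988 m.
H_Earth = 287 × 255 / 9.82 = 7452.6 m.
H_Venus/H_Earth = 14988/7452.6 = 2.0111.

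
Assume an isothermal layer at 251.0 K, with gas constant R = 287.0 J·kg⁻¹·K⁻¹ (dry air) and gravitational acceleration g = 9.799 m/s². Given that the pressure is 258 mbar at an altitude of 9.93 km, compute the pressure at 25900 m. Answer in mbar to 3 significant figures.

Scale height: H = RT/g = 287.0 × 251.0 / 9.799 = 7351.5 m.
Between two levels, P₂ = P₁ exp(−Δz/H) with Δz = z₂ − z₁.
Δz = 25900 − 9930.0 = 15970 m; Δz/H = 15970/7351.5 = 2.1723.
P₂ = 258 × exp(−2.1723) = 258 × 0.11392 = 29.391 mbar.

P ≈ 29.4 mbar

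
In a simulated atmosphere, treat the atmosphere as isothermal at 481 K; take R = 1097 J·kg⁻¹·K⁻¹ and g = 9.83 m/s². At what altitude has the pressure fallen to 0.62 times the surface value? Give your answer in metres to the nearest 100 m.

Scale height: H = RT/g = 1097 × 481 / 9.83 = 53678 m.
Set P/P₀ = exp(−z/H) = 0.62, so z = −H ln(0.62).
−ln(0.62) = 0.47804; z = 53678 × 0.47804 = 25660 m.

z ≈ 25700 m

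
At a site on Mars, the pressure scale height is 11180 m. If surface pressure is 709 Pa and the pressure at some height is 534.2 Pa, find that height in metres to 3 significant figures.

z ≈ 3160 m

Invert the barometric formula: z = H ln(P₀/P).
P₀/P = 709/534.2 = 1.3272; ln(1.3272) = 0.28307.
z = 11180 × 0.28307 = 3164.7 m.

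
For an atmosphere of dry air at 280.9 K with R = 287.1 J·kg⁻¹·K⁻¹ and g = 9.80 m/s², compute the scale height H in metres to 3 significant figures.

H ≈ 8230 m

The scale height of an isothermal atmosphere is H = RT/g.
H = 287.1 × 280.9 / 9.80 = 80646/9.80 = 8229.2 m.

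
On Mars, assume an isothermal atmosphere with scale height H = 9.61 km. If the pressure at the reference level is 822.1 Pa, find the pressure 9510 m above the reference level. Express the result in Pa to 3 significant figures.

P ≈ 306 Pa

Barometric formula: P = P₀ exp(−z/H).
z/H = 9510.0/9610.0 = 0.98959; exp(−0.98959) = 0.37173.
P = 822.1 × 0.37173 = 305.60 Pa.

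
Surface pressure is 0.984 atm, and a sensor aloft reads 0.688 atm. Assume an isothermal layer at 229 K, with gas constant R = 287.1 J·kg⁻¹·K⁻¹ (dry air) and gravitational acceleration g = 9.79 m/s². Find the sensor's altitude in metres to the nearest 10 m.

Scale height: H = RT/g = 287.1 × 229 / 9.79 = 6715.6 m.
Invert the barometric formula: z = H ln(P₀/P).
P₀/P = 0.984/0.688 = 1.4302; ln(1.4302) = 0.35781.
z = 6715.6 × 0.35781 = 2402.9 m.

z ≈ 2400 m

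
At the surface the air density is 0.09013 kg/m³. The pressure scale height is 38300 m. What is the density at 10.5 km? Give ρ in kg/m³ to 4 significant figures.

ρ ≈ 0.06852 kg/m³

In an isothermal atmosphere, density decays like pressure: ρ = ρ₀ exp(−z/H).
z/H = 10500/38300 = 0.27415; exp(−0.27415) = 0.76022.
ρ = 0.09013 × 0.76022 = 0.068519 kg/m³.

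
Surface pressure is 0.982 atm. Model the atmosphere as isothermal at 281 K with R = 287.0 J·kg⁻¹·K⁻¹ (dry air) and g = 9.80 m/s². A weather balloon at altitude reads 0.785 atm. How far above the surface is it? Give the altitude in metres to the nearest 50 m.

z ≈ 1850 m

Scale height: H = RT/g = 287.0 × 281 / 9.80 = 8229.3 m.
Invert the barometric formula: z = H ln(P₀/P).
P₀/P = 0.982/0.785 = 1.2510; ln(1.2510) = 0.22394.
z = 8229.3 × 0.22394 = 1842.9 m.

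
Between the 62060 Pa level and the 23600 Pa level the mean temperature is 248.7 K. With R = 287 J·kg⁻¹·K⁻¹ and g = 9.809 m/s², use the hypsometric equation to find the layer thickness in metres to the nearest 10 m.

Hypsometric equation: Δz = (R T̄/g) ln(P₁/P₂).
R T̄/g = 287 × 248.7 / 9.809 = 7276.7 m.
ln(62060/23600) = ln(2.6297) = 0.96687.
Δz = 7276.7 × 0.96687 = 7035.6 m.

Δz ≈ 7040 m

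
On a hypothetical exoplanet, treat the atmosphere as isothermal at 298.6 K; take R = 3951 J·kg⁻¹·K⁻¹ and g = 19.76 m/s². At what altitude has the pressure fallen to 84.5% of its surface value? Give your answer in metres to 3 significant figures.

Scale height: H = RT/g = 3951 × 298.6 / 19.76 = 59705 m.
Set P/P₀ = exp(−z/H) = 0.845, so z = −H ln(0.845).
−ln(0.845) = 0.16842; z = 59705 × 0.16842 = 10056 m.

z ≈ 10100 m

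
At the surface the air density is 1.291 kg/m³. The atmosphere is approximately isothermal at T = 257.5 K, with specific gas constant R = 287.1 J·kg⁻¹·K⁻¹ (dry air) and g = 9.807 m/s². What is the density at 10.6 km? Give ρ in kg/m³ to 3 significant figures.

ρ ≈ 0.316 kg/m³

Scale height: H = RT/g = 287.1 × 257.5 / 9.807 = 7538.3 m.
In an isothermal atmosphere, density decays like pressure: ρ = ρ₀ exp(−z/H).
z/H = 10600/7538.3 = 1.4062; exp(−1.4062) = 0.24507.
ρ = 1.291 × 0.24507 = 0.31639 kg/m³.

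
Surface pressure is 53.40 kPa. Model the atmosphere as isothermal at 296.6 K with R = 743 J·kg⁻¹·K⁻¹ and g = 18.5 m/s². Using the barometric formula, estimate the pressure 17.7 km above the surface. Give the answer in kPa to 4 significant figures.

Scale height: H = RT/g = 743 × 296.6 / 18.5 = 11912 m.
Barometric formula: P = P₀ exp(−z/H).
z/H = 17700/11912 = 1.4859; exp(−1.4859) = 0.22630.
P = 53.40 × 0.22630 = 12.084 kPa.

P ≈ 12.08 kPa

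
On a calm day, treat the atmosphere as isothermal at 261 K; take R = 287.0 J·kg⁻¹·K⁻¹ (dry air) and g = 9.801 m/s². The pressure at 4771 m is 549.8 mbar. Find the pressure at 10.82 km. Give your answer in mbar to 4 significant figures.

Scale height: H = RT/g = 287.0 × 261 / 9.801 = 7642.8 m.
Between two levels, P₂ = P₁ exp(−Δz/H) with Δz = z₂ − z₁.
Δz = 10820 − 4771.0 = 6049.0 m; Δz/H = 6049.0/7642.8 = 0.79146.
P₂ = 549.8 × exp(−0.79146) = 549.8 × 0.45318 = 249.16 mbar.

P ≈ 249.2 mbar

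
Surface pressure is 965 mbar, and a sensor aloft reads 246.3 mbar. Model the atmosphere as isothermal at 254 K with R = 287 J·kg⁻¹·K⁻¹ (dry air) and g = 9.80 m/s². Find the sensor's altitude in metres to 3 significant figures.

Scale height: H = RT/g = 287 × 254 / 9.80 = 7438.6 m.
Invert the barometric formula: z = H ln(P₀/P).
P₀/P = 965/246.3 = 3.9180; ln(3.9180) = 1.3656.
z = 7438.6 × 1.3656 = 10158 m.

z ≈ 10200 m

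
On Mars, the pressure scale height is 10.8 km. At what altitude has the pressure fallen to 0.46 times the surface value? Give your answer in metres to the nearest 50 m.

z ≈ 8400 m

Set P/P₀ = exp(−z/H) = 0.46, so z = −H ln(0.46).
−ln(0.46) = 0.77653; z = 10800 × 0.77653 = 8386.5 m.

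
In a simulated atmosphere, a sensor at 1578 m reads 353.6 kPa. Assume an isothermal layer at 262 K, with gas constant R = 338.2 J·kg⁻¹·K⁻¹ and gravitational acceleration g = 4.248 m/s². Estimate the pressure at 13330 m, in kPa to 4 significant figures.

P ≈ 201.3 kPa

Scale height: H = RT/g = 338.2 × 262 / 4.248 = 20859 m.
Between two levels, P₂ = P₁ exp(−Δz/H) with Δz = z₂ − z₁.
Δz = 13330 − 1578.0 = 11752 m; Δz/H = 11752/20859 = 0.56340.
P₂ = 353.6 × exp(−0.56340) = 353.6 × 0.56927 = 201.29 kPa.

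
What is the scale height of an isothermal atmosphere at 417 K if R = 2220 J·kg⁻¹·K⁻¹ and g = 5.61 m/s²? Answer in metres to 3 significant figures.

The scale height of an isothermal atmosphere is H = RT/g.
H = 2220 × 417 / 5.61 = 925740/5.61 = 165020 m.

H ≈ 165000 m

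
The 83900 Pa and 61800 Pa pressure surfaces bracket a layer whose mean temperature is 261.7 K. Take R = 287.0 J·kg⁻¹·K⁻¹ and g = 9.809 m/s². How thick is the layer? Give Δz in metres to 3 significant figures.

Hypsometric equation: Δz = (R T̄/g) ln(P₁/P₂).
R T̄/g = 287.0 × 261.7 / 9.809 = 7657.0 m.
ln(83900/61800) = ln(1.3576) = 0.30572.
Δz = 7657.0 × 0.30572 = 2340.9 m.

Δz ≈ 2340 m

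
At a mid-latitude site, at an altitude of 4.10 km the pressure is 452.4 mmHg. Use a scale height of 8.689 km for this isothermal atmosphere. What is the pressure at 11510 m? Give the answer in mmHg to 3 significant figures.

Between two levels, P₂ = P₁ exp(−Δz/H) with Δz = z₂ − z₁.
Δz = 11510 − 4100.0 = 7410.0 m; Δz/H = 7410.0/8689.0 = 0.85280.
P₂ = 452.4 × exp(−0.85280) = 452.4 × 0.42622 = 192.82 mmHg.

P ≈ 193 mmHg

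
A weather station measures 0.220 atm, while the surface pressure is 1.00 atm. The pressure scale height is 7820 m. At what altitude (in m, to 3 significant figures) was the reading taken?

z ≈ 11800 m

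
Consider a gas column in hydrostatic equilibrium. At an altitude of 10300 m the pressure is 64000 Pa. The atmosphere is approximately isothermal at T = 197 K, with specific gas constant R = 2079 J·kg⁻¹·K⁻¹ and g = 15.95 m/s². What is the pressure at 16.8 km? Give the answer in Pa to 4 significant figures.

Scale height: H = RT/g = 2079 × 197 / 15.95 = 25678 m.
Between two levels, P₂ = P₁ exp(−Δz/H) with Δz = z₂ − z₁.
Δz = 16800 − 10300 = 6500.0 m; Δz/H = 6500.0/25678 = 0.25313.
P₂ = 64000 × exp(−0.25313) = 64000 × 0.77637 = 49688 Pa.

P ≈ 49690 Pa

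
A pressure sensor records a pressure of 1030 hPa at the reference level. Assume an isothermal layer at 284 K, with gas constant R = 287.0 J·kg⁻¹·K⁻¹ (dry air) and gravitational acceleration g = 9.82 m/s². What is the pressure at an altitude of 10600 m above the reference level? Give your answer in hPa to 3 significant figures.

P ≈ 287 hPa

Scale height: H = RT/g = 287.0 × 284 / 9.82 = 8300.2 m.
Barometric formula: P = P₀ exp(−z/H).
z/H = 10600/8300.2 = 1.2771; exp(−1.2771) = 0.27884.
P = 1030 × 0.27884 = 287.21 hPa.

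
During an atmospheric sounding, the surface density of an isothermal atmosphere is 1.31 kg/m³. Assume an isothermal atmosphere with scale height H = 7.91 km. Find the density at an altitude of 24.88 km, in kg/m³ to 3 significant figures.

In an isothermal atmosphere, density decays like pressure: ρ = ρ₀ exp(−z/H).
z/H = 24880/7910.0 = 3.1454; exp(−3.1454) = 0.043050.
ρ = 1.31 × 0.043050 = 0.056396 kg/m³.

ρ ≈ 0.0564 kg/m³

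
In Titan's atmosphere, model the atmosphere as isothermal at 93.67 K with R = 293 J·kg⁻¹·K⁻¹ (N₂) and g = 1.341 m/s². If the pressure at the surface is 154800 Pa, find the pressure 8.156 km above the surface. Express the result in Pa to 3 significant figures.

P ≈ 104000 Pa

Scale height: H = RT/g = 293 × 93.67 / 1.341 = 20466 m.
Barometric formula: P = P₀ exp(−z/H).
z/H = 8156.0/20466 = 0.39851; exp(−0.39851) = 0.67132.
P = 154800 × 0.67132 = 103920 Pa.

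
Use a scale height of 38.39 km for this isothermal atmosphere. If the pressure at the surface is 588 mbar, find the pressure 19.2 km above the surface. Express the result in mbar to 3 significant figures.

P ≈ 357 mbar

Barometric formula: P = P₀ exp(−z/H).
z/H = 19200/38390 = 0.50013; exp(−0.50013) = 0.60645.
P = 588 × 0.60645 = 356.59 mbar.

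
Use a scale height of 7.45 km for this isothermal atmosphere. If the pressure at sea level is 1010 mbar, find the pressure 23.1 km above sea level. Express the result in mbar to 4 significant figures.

Barometric formula: P = P₀ exp(−z/H).
z/H = 23100/7450.0 = 3.1007; exp(−3.1007) = 0.045018.
P = 1010 × 0.045018 = 45.468 mbar.

P ≈ 45.47 mbar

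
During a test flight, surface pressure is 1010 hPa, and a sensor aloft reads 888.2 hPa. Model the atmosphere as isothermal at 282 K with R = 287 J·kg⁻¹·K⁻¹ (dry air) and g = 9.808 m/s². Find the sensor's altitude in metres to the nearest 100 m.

Scale height: H = RT/g = 287 × 282 / 9.808 = 8251.8 m.
Invert the barometric formula: z = H ln(P₀/P).
P₀/P = 1010/888.2 = 1.1371; ln(1.1371) = 0.12848.
z = 8251.8 × 0.12848 = 1060.2 m.

z ≈ 1100 m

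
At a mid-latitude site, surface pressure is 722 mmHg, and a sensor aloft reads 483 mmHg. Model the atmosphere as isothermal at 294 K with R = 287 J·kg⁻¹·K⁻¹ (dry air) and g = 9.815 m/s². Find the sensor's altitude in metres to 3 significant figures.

z ≈ 3460 m

Scale height: H = RT/g = 287 × 294 / 9.815 = 8596.8 m.
Invert the barometric formula: z = H ln(P₀/P).
P₀/P = 722/483 = 1.4948; ln(1.4948) = 0.40199.
z = 8596.8 × 0.40199 = 3455.8 m.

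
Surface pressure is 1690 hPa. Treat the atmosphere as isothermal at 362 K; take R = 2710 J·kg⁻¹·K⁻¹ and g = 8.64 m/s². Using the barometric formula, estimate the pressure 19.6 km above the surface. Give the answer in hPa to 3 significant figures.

P ≈ 1420 hPa

Scale height: H = RT/g = 2710 × 362 / 8.64 = 113540 m.
Barometric formula: P = P₀ exp(−z/H).
z/H = 19600/113540 = 0.17263; exp(−0.17263) = 0.84145.
P = 1690 × 0.84145 = 1422.1 hPa.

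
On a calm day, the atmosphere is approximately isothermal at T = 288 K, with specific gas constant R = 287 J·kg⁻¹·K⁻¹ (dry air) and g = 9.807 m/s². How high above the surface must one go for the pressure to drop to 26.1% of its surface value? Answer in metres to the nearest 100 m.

z ≈ 11300 m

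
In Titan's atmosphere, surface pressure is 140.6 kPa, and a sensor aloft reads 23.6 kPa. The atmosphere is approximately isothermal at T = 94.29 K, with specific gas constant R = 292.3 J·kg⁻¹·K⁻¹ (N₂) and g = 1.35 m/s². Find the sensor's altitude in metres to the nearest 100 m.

z ≈ 36400 m

Scale height: H = RT/g = 292.3 × 94.29 / 1.35 = 20416 m.
Invert the barometric formula: z = H ln(P₀/P).
P₀/P = 140.6/23.6 = 5.9576; ln(5.9576) = 1.7847.
z = 20416 × 1.7847 = 36436 m.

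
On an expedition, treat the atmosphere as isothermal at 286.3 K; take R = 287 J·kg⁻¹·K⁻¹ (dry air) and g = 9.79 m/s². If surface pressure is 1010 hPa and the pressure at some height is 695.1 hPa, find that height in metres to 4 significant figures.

z ≈ 3136 m

Scale height: H = RT/g = 287 × 286.3 / 9.79 = 8393.1 m.
Invert the barometric formula: z = H ln(P₀/P).
P₀/P = 1010/695.1 = 1.4530; ln(1.4530) = 0.37363.
z = 8393.1 × 0.37363 = 3135.9 m.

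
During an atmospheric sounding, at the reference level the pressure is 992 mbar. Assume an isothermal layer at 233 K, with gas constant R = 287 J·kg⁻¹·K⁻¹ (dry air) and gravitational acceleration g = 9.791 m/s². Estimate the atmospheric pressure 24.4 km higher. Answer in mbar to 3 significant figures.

Scale height: H = RT/g = 287 × 233 / 9.791 = 6829.8 m.
Barometric formula: P = P₀ exp(−z/H).
z/H = 24400/6829.8 = 3.5726; exp(−3.5726) = 0.028083.
P = 992 × 0.028083 = 27.858 mbar.

P ≈ 27.9 mbar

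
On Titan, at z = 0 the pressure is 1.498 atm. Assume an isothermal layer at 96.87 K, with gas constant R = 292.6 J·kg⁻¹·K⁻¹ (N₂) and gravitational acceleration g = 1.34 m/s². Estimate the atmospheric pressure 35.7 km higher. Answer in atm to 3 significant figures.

P ≈ 0.277 atm

Scale height: H = RT/g = 292.6 × 96.87 / 1.34 = 21152 m.
Barometric formula: P = P₀ exp(−z/H).
z/H = 35700/21152 = 1.6878; exp(−1.6878) = 0.18493.
P = 1.498 × 0.18493 = 0.27703 atm.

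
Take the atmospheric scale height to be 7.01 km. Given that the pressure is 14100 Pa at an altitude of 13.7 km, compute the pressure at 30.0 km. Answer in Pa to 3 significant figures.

Between two levels, P₂ = P₁ exp(−Δz/H) with Δz = z₂ − z₁.
Δz = 30000 − 13700 = 16300 m; Δz/H = 16300/7010.0 = 2.3252.
P₂ = 14100 × exp(−2.3252) = 14100 × 0.097764 = 1378.5 Pa.

P ≈ 1380 Pa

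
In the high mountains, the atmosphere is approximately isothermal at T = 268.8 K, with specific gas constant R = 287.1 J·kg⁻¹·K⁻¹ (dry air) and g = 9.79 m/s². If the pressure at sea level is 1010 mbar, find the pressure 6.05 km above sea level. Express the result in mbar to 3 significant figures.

Scale height: H = RT/g = 287.1 × 268.8 / 9.79 = 7882.8 m.
Barometric formula: P = P₀ exp(−z/H).
z/H = 6050.0/7882.8 = 0.76749; exp(−0.76749) = 0.46418.
P = 1010 × 0.46418 = 468.82 mbar.

P ≈ 469 mbar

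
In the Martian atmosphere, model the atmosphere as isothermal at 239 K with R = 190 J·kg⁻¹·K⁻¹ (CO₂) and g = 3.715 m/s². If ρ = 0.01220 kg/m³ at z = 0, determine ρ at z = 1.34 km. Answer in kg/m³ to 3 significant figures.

Scale height: H = RT/g = 190 × 239 / 3.715 = 12223 m.
In an isothermal atmosphere, density decays like pressure: ρ = ρ₀ exp(−z/H).
z/H = 1340.0/12223 = 0.10963; exp(−0.10963) = 0.89617.
ρ = 0.01220 × 0.89617 = 0.010933 kg/m³.

ρ ≈ 0.0109 kg/m³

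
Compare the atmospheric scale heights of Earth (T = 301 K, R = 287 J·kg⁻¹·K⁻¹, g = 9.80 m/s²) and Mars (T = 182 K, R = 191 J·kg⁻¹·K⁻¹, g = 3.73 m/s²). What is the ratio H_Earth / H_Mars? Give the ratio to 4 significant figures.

H = RT/g for each body.
H_Earth = 287 × 301 / 9.80 = 8815.0 m.
H_Mars = 191 × 182 / 3.73 = 9319.6 m.
H_Earth/H_Mars = 8815.0/9319.6 = 0.94586.

H_Earth/H_Mars ≈ 0.9459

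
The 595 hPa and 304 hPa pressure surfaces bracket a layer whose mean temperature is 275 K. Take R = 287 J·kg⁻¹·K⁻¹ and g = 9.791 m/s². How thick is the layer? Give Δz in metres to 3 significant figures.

Hypsometric equation: Δz = (R T̄/g) ln(P₁/P₂).
R T̄/g = 287 × 275 / 9.791 = 8061.0 m.
ln(595/304) = ln(1.9572) = 0.67151.
Δz = 8061.0 × 0.67151 = 5413.0 m.

Δz ≈ 5410 m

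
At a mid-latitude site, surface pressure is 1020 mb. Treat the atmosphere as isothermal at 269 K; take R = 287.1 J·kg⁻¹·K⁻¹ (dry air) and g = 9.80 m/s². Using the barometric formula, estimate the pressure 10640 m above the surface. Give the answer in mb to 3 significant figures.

P ≈ 264 mb

Scale height: H = RT/g = 287.1 × 269 / 9.80 = 7880.6 m.
Barometric formula: P = P₀ exp(−z/H).
z/H = 10640/7880.6 = 1.3502; exp(−1.3502) = 0.25919.
P = 1020 × 0.25919 = 264.37 mb.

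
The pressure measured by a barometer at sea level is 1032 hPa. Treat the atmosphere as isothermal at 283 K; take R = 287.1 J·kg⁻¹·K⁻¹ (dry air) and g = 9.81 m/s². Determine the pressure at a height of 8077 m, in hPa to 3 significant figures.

Scale height: H = RT/g = 287.1 × 283 / 9.81 = 8282.3 m.
Barometric formula: P = P₀ exp(−z/H).
z/H = 8077.0/8282.3 = 0.97521; exp(−0.97521) = 0.37711.
P = 1032 × 0.37711 = 389.18 hPa.

P ≈ 389 hPa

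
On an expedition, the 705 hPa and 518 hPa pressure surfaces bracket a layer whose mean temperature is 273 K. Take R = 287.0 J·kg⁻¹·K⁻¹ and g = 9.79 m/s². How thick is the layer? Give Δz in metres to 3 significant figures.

Δz ≈ 2470 m

Hypsometric equation: Δz = (R T̄/g) ln(P₁/P₂).
R T̄/g = 287.0 × 273 / 9.79 = 8003.2 m.
ln(705/518) = ln(1.3610) = 0.30822.
Δz = 8003.2 × 0.30822 = 2466.7 m.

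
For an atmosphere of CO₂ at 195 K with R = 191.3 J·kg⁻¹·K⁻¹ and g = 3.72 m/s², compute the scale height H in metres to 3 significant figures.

H ≈ 10000 m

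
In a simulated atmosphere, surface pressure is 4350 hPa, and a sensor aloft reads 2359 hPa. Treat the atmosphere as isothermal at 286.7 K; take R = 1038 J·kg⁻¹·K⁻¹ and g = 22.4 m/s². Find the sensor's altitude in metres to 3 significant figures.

z ≈ 8130 m

Scale height: H = RT/g = 1038 × 286.7 / 22.4 = 13285 m.
Invert the barometric formula: z = H ln(P₀/P).
P₀/P = 4350/2359 = 1.8440; ln(1.8440) = 0.61194.
z = 13285 × 0.61194 = 8129.6 m.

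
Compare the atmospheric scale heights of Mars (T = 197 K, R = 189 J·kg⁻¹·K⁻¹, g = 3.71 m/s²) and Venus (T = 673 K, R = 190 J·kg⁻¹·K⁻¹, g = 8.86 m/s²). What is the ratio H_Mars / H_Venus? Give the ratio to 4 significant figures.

H_Mars/H_Venus ≈ 0.6954

H = RT/g for each body.
H_Mars = 189 × 197 / 3.71 = 10036 m.
H_Venus = 190 × 673 / 8.86 = 14432 m.
H_Mars/H_Venus = 10036/14432 = 0.69540.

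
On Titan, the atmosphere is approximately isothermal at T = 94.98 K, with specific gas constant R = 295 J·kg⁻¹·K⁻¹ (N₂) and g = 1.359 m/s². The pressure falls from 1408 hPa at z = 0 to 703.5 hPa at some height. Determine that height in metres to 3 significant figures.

z ≈ 14300 m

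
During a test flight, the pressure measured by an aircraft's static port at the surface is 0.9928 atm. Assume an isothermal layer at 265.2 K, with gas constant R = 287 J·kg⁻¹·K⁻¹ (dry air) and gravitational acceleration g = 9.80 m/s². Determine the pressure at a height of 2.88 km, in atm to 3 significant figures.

Scale height: H = RT/g = 287 × 265.2 / 9.80 = 7766.6 m.
Barometric formula: P = P₀ exp(−z/H).
z/H = 2880.0/7766.6 = 0.37082; exp(−0.37082) = 0.69017.
P = 0.9928 × 0.69017 = 0.68520 atm.

P ≈ 0.685 atm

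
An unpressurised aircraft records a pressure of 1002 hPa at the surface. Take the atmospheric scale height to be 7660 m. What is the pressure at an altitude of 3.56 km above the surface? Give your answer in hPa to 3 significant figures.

P ≈ 630 hPa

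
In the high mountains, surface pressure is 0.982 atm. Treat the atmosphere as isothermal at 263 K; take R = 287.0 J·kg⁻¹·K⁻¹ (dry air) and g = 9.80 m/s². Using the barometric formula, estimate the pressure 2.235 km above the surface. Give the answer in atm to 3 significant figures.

P ≈ 0.735 atm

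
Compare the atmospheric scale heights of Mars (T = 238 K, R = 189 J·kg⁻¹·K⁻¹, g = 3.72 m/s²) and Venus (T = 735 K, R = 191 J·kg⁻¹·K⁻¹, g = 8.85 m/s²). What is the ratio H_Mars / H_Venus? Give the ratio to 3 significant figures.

H_Mars/H_Venus ≈ 0.762

H = RT/g for each body.
H_Mars = 189 × 238 / 3.72 = 12092 m.
H_Venus = 191 × 735 / 8.85 = 15863 m.
H_Mars/H_Venus = 12092/15863 = 0.76228.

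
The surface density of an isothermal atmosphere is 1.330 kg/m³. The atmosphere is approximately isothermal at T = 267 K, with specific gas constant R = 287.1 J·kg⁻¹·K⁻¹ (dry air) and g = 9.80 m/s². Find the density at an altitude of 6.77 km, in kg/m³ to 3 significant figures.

Scale height: H = RT/g = 287.1 × 267 / 9.80 = 7822.0 m.
In an isothermal atmosphere, density decays like pressure: ρ = ρ₀ exp(−z/H).
z/H = 6770.0/7822.0 = 0.86551; exp(−0.86551) = 0.42084.
ρ = 1.330 × 0.42084 = 0.55972 kg/m³.

ρ ≈ 0.560 kg/m³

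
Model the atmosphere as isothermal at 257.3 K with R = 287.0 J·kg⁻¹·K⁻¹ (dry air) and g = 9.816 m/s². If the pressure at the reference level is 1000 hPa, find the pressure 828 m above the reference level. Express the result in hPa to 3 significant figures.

P ≈ 896 hPa

Scale height: H = RT/g = 287.0 × 257.3 / 9.816 = 7522.9 m.
Barometric formula: P = P₀ exp(−z/H).
z/H = 828.00/7522.9 = 0.11006; exp(−0.11006) = 0.89578.
P = 1000 × 0.89578 = 895.78 hPa.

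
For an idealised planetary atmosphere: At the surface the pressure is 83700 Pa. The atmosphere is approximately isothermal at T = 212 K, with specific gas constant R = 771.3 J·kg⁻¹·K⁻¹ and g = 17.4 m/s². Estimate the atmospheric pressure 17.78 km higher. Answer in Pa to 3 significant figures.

P ≈ 12600 Pa

Scale height: H = RT/g = 771.3 × 212 / 17.4 = 9397.4 m.
Barometric formula: P = P₀ exp(−z/H).
z/H = 17780/9397.4 = 1.8920; exp(−1.8920) = 0.15077.
P = 83700 × 0.15077 = 12619 Pa.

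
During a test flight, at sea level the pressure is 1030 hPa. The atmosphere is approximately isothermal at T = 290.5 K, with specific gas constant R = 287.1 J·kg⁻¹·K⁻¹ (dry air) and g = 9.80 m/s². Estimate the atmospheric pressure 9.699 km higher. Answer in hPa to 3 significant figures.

Scale height: H = RT/g = 287.1 × 290.5 / 9.80 = 8510.5 m.
Barometric formula: P = P₀ exp(−z/H).
z/H = 9699.0/8510.5 = 1.1397; exp(−1.1397) = 0.31991.
P = 1030 × 0.31991 = 329.51 hPa.

P ≈ 330 hPa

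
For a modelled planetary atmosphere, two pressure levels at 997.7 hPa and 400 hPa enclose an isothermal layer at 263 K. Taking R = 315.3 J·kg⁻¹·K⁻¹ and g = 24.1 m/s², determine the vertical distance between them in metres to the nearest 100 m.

Hypsometric equation: Δz = (R T̄/g) ln(P₁/P₂).
R T̄/g = 315.3 × 263 / 24.1 = 3440.8 m.
ln(997.7/400) = ln(2.4943) = 0.91401.
Δz = 3440.8 × 0.91401 = 3144.9 m.

Δz ≈ 3100 m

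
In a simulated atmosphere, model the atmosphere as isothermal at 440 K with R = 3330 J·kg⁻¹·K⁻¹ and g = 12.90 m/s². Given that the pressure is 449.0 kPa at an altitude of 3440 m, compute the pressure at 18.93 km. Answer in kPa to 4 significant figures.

Scale height: H = RT/g = 3330 × 440 / 12.90 = 113580 m.
Between two levels, P₂ = P₁ exp(−Δz/H) with Δz = z₂ − z₁.
Δz = 18930 − 3440.0 = 15490 m; Δz/H = 15490/113580 = 0.13638.
P₂ = 449.0 × exp(−0.13638) = 449.0 × 0.87251 = 391.76 kPa.

P ≈ 391.8 kPa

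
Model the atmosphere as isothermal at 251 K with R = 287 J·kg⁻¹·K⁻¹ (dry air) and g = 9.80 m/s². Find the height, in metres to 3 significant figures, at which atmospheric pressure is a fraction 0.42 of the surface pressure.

Scale height: H = RT/g = 287 × 251 / 9.80 = 7350.7 m.
Set P/P₀ = exp(−z/H) = 0.42, so z = −H ln(0.42).
−ln(0.42) = 0.86750; z = 7350.7 × 0.86750 = 6376.7 m.

z ≈ 6380 m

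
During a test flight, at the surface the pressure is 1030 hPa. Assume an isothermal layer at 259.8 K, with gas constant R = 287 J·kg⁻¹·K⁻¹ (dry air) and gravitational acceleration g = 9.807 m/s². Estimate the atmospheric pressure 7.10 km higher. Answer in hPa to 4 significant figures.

Scale height: H = RT/g = 287 × 259.8 / 9.807 = 7603.0 m.
Barometric formula: P = P₀ exp(−z/H).
z/H = 7100.0/7603.0 = 0.93384; exp(−0.93384) = 0.39304.
P = 1030 × 0.39304 = 404.83 hPa.

P ≈ 404.8 hPa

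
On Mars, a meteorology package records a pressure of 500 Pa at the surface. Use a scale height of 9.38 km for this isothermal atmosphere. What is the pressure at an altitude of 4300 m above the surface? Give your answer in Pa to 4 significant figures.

P ≈ 316.1 Pa

Barometric formula: P = P₀ exp(−z/H).
z/H = 4300.0/9380.0 = 0.45842; exp(−0.45842) = 0.63228.
P = 500 × 0.63228 = 316.14 Pa.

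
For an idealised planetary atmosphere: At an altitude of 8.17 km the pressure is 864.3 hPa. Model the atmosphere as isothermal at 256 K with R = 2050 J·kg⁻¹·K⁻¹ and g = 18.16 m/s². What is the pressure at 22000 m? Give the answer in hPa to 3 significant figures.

P ≈ 536 hPa

Scale height: H = RT/g = 2050 × 256 / 18.16 = 28899 m.
Between two levels, P₂ = P₁ exp(−Δz/H) with Δz = z₂ − z₁.
Δz = 22000 − 8170.0 = 13830 m; Δz/H = 13830/28899 = 0.47856.
P₂ = 864.3 × exp(−0.47856) = 864.3 × 0.61968 = 535.59 hPa.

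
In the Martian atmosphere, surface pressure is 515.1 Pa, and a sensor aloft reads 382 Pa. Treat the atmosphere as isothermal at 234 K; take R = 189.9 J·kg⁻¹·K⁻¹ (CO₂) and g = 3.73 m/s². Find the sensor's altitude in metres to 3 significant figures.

z ≈ 3560 m

Scale height: H = RT/g = 189.9 × 234 / 3.73 = 11913 m.
Invert the barometric formula: z = H ln(P₀/P).
P₀/P = 515.1/382 = 1.3484; ln(1.3484) = 0.29892.
z = 11913 × 0.29892 = 3561.0 m.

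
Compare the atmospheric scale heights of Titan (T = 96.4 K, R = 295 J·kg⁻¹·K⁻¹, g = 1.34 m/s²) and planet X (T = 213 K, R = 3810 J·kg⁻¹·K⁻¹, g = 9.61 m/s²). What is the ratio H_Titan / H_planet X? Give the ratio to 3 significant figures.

H = RT/g for each body.
H_Titan = 295 × 96.4 / 1.34 = 21222 m.
H_planet X = 3810 × 213 / 9.61 = 84446 m.
H_Titan/H_planet X = 21222/84446 = 0.25131.

H_Titan/H_planet X ≈ 0.251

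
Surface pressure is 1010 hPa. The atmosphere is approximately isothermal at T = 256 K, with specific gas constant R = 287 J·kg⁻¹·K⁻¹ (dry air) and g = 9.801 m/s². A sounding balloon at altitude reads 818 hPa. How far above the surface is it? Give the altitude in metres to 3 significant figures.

Scale height: H = RT/g = 287 × 256 / 9.801 = 7496.4 m.
Invert the barometric formula: z = H ln(P₀/P).
P₀/P = 1010/818 = 1.2347; ln(1.2347) = 0.21083.
z = 7496.4 × 0.21083 = 1580.5 m.

z ≈ 1580 m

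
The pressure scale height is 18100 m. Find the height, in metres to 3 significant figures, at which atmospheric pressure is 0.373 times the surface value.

Set P/P₀ = exp(−z/H) = 0.373, so z = −H ln(0.373).
−ln(0.373) = 0.98618; z = 18100 × 0.98618 = 17850 m.

z ≈ 17800 m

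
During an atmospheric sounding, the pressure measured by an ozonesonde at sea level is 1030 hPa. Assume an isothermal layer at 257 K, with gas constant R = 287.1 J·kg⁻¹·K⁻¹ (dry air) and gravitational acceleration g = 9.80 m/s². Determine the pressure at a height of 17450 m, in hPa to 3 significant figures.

P ≈ 101 hPa

Scale height: H = RT/g = 287.1 × 257 / 9.80 = 7529.1 m.
Barometric formula: P = P₀ exp(−z/H).
z/H = 17450/7529.1 = 2.3177; exp(−2.3177) = 0.098500.
P = 1030 × 0.098500 = 101.45 hPa.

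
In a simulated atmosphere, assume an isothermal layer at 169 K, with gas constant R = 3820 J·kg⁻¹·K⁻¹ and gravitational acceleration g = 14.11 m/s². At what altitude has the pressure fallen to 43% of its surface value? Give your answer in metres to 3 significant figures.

z ≈ 38600 m

Scale height: H = RT/g = 3820 × 169 / 14.11 = 45753 m.
Set P/P₀ = exp(−z/H) = 0.43, so z = −H ln(0.43).
−ln(0.43) = 0.84397; z = 45753 × 0.84397 = 38614 m.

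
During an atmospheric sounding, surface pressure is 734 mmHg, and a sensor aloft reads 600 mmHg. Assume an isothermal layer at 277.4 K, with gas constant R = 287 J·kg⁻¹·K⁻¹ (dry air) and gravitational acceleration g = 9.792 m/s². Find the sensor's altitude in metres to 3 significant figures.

z ≈ 1640 m

Scale height: H = RT/g = 287 × 277.4 / 9.792 = 8130.5 m.
Invert the barometric formula: z = H ln(P₀/P).
P₀/P = 734/600 = 1.2233; ln(1.2233) = 0.20155.
z = 8130.5 × 0.20155 = 1638.7 m.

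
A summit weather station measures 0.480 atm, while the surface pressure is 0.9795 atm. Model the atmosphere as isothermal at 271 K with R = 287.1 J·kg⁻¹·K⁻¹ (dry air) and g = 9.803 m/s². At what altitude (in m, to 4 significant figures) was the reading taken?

z ≈ 5661 m

Scale height: H = RT/g = 287.1 × 271 / 9.803 = 7936.8 m.
Invert the barometric formula: z = H ln(P₀/P).
P₀/P = 0.9795/0.480 = 2.0406; ln(2.0406) = 0.71324.
z = 7936.8 × 0.71324 = 5660.8 m.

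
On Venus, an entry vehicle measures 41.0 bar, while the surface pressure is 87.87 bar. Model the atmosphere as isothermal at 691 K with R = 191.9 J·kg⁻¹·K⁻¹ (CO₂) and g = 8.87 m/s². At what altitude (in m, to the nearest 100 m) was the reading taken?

Scale height: H = RT/g = 191.9 × 691 / 8.87 = 14950 m.
Invert the barometric formula: z = H ln(P₀/P).
P₀/P = 87.87/41.0 = 2.1432; ln(2.1432) = 0.76230.
z = 14950 × 0.76230 = 11396 m.

z ≈ 11400 m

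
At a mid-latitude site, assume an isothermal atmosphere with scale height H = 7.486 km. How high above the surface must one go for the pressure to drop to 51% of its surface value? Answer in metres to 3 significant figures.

Set P/P₀ = exp(−z/H) = 0.51, so z = −H ln(0.51).
−ln(0.51) = 0.67334; z = 7486.0 × 0.67334 = 5040.6 m.

z ≈ 5040 m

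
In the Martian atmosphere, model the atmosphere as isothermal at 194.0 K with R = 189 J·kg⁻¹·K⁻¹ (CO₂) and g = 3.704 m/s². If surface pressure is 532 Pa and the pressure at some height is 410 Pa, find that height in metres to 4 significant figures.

Scale height: H = RT/g = 189 × 194.0 / 3.704 = 9899.0 m.
Invert the barometric formula: z = H ln(P₀/P).
P₀/P = 532/410 = 1.2976; ln(1.2976) = 0.26052.
z = 9899.0 × 0.26052 = 2578.9 m.

z ≈ 2579 m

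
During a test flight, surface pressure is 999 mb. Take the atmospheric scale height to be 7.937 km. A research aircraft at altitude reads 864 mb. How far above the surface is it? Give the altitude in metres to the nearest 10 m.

Invert the barometric formula: z = H ln(P₀/P).
P₀/P = 999/864 = 1.1562; ln(1.1562) = 0.14514.
z = 7937.0 × 0.14514 = 1152.0 m.

z ≈ 1150 m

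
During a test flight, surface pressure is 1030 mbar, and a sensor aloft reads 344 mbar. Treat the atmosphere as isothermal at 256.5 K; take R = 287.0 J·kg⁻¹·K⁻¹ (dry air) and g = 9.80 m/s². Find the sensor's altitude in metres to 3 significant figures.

z ≈ 8240 m

Scale height: H = RT/g = 287.0 × 256.5 / 9.80 = 7511.8 m.
Invert the barometric formula: z = H ln(P₀/P).
P₀/P = 1030/344 = 2.9942; ln(2.9942) = 1.0967.
z = 7511.8 × 1.0967 = 8238.2 m.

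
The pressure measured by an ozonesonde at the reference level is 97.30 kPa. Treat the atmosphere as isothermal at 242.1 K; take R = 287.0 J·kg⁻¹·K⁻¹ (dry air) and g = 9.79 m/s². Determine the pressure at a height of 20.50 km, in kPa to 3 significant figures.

P ≈ 5.42 kPa

Scale height: H = RT/g = 287.0 × 242.1 / 9.79 = 7097.3 m.
Barometric formula: P = P₀ exp(−z/H).
z/H = 20500/7097.3 = 2.8884; exp(−2.8884) = 0.055665.
P = 97.30 × 0.055665 = 5.4162 kPa.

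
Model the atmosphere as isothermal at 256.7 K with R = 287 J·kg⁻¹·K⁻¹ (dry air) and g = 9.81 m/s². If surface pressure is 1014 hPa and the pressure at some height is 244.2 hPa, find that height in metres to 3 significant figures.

Scale height: H = RT/g = 287 × 256.7 / 9.81 = 7510.0 m.
Invert the barometric formula: z = H ln(P₀/P).
P₀/P = 1014/244.2 = 4.1523; ln(4.1523) = 1.4237.
z = 7510.0 × 1.4237 = 10692 m.

z ≈ 10700 m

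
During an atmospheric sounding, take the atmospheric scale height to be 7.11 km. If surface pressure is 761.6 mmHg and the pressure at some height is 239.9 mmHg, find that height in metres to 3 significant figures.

z ≈ 8210 m

Invert the barometric formula: z = H ln(P₀/P).
P₀/P = 761.6/239.9 = 3.1747; ln(3.1747) = 1.1552.
z = 7110.0 × 1.1552 = 8213.5 m.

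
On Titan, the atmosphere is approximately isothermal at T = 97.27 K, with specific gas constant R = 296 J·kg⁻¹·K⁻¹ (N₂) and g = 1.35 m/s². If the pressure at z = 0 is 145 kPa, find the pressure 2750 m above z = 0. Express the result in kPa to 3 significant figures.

P ≈ 127 kPa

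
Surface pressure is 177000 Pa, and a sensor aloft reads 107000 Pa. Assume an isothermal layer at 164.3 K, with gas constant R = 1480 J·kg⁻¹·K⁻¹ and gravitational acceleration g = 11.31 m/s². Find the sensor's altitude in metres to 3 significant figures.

Scale height: H = RT/g = 1480 × 164.3 / 11.31 = 21500 m.
Invert the barometric formula: z = H ln(P₀/P).
P₀/P = 177000/107000 = 1.6542; ln(1.6542) = 0.50332.
z = 21500 × 0.50332 = 10821 m.

z ≈ 10800 m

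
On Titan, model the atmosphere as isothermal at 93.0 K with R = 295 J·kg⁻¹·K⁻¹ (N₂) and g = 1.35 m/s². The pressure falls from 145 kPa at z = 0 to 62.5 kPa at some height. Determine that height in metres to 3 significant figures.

z ≈ 17100 m

Scale height: H = RT/g = 295 × 93.0 / 1.35 = 20322 m.
Invert the barometric formula: z = H ln(P₀/P).
P₀/P = 145/62.5 = 2.3200; ln(2.3200) = 0.84157.
z = 20322 × 0.84157 = 17102 m.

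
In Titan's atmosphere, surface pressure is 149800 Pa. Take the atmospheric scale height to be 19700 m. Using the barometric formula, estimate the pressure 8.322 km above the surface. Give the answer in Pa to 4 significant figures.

P ≈ 98190 Pa

Barometric formula: P = P₀ exp(−z/H).
z/H = 8322.0/19700 = 0.42244; exp(−0.42244) = 0.65545.
P = 149800 × 0.65545 = 98186 Pa.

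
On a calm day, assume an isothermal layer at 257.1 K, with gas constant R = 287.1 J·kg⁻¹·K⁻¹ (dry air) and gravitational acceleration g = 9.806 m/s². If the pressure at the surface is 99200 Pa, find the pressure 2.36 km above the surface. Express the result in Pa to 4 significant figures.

P ≈ 72500 Pa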